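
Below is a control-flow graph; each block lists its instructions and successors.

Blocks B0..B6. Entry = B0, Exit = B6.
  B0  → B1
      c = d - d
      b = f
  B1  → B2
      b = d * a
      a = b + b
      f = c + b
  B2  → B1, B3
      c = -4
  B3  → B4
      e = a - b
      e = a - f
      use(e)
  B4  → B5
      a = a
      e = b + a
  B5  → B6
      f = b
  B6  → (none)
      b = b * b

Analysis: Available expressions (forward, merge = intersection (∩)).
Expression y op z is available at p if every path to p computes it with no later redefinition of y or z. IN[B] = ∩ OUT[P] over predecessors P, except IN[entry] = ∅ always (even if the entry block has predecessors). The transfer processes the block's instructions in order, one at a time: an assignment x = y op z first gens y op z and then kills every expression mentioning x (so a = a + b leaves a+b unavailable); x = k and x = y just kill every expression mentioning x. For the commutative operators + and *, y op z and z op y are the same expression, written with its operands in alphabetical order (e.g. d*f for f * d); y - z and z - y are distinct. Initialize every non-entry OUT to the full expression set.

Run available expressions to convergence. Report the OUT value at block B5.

Converged values:
  B0: | IN={} | OUT={d-d}
  B1: | IN={d-d} | OUT={b+b, b+c, d-d}
  B2: | IN={b+b, b+c, d-d} | OUT={b+b, d-d}
  B3: | IN={b+b, d-d} | OUT={a-b, a-f, b+b, d-d}
  B4: | IN={a-b, a-f, b+b, d-d} | OUT={a+b, b+b, d-d}
  B5: | IN={a+b, b+b, d-d} | OUT={a+b, b+b, d-d}
  B6: | IN={a+b, b+b, d-d} | OUT={d-d}

Merge at B5: IN[B5] = OUT[B4] = {a+b, b+b, d-d}
Applying B5's transfer function to that IN value gives OUT[B5] (row B5 above).

Answer: {a+b, b+b, d-d}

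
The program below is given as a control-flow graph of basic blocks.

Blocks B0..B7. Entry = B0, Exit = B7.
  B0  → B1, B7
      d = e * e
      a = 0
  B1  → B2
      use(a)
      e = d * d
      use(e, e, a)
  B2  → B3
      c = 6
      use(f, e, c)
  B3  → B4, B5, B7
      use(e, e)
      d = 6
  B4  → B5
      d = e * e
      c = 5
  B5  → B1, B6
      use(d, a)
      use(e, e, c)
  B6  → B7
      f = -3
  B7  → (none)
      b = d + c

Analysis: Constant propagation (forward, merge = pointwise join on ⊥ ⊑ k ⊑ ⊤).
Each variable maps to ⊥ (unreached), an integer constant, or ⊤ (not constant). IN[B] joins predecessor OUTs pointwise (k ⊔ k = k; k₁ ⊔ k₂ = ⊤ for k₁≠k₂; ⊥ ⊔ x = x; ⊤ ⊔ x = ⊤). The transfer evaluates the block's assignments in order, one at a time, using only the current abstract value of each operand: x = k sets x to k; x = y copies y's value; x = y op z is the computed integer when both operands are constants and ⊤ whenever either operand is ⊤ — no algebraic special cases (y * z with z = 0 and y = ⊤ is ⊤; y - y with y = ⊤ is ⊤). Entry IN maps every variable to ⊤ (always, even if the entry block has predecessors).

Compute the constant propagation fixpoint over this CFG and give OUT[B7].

Fixpoint table:
  B0: | IN=(all ⊤) | OUT={a:0; rest ⊤}
  B1: | IN={a:0; rest ⊤} | OUT={a:0; rest ⊤}
  B2: | IN={a:0; rest ⊤} | OUT={a:0, c:6; rest ⊤}
  B3: | IN={a:0, c:6; rest ⊤} | OUT={a:0, c:6, d:6; rest ⊤}
  B4: | IN={a:0, c:6, d:6; rest ⊤} | OUT={a:0, c:5; rest ⊤}
  B5: | IN={a:0; rest ⊤} | OUT={a:0; rest ⊤}
  B6: | IN={a:0; rest ⊤} | OUT={a:0, f:-3; rest ⊤}
  B7: | IN={a:0; rest ⊤} | OUT={a:0; rest ⊤}

Merge at B7: IN[B7] = OUT[B0] ⊔ OUT[B3] ⊔ OUT[B6] = {a: 0, b: ⊤, c: ⊤, d: ⊤, e: ⊤, f: ⊤}
Applying B7's transfer function to that IN value gives OUT[B7] (row B7 above).

Answer: {a: 0, b: ⊤, c: ⊤, d: ⊤, e: ⊤, f: ⊤}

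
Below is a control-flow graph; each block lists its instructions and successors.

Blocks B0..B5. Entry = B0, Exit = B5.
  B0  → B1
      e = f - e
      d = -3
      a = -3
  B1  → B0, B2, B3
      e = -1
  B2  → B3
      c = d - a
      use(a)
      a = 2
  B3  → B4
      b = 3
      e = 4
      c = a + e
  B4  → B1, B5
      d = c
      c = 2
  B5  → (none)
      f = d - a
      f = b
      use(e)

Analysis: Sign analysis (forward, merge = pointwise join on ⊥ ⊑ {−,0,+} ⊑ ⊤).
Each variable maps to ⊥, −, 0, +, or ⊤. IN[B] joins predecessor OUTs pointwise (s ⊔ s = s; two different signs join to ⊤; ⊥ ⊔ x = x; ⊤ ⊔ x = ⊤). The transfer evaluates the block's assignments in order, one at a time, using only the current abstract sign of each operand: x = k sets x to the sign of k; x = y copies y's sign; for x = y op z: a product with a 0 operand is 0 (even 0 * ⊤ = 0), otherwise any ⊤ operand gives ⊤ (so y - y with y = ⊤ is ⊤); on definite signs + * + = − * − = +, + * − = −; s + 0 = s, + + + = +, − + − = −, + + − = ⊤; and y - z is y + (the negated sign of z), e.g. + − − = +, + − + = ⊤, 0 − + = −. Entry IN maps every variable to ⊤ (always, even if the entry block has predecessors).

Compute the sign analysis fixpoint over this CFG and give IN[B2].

Answer: {a: ⊤, b: ⊤, c: ⊤, d: ⊤, e: -, f: ⊤}

Trace:
Fixpoint table:
  B0:  IN=(all ⊤)  OUT={a:-, d:-; rest ⊤}
  B1:  IN=(all ⊤)  OUT={e:-; rest ⊤}
  B2:  IN={e:-; rest ⊤}  OUT={a:+, e:-; rest ⊤}
  B3:  IN={e:-; rest ⊤}  OUT={b:+, e:+; rest ⊤}
  B4:  IN={b:+, e:+; rest ⊤}  OUT={b:+, c:+, e:+; rest ⊤}
  B5:  IN={b:+, c:+, e:+; rest ⊤}  OUT={b:+, c:+, e:+, f:+; rest ⊤}

Merge at B2: IN[B2] = OUT[B1] = {a: ⊤, b: ⊤, c: ⊤, d: ⊤, e: -, f: ⊤}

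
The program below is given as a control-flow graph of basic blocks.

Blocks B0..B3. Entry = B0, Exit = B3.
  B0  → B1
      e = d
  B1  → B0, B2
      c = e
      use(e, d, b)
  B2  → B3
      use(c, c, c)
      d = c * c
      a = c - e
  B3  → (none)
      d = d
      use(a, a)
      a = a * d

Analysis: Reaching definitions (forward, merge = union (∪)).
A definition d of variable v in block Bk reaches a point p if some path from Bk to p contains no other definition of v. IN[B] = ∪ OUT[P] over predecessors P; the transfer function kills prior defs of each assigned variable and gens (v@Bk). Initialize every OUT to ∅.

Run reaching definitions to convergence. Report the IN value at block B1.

Answer: {c@B1, e@B0}

Derivation:
Fixpoint table:
  B0: | IN={c@B1, e@B0} | OUT={c@B1, e@B0}
  B1: | IN={c@B1, e@B0} | OUT={c@B1, e@B0}
  B2: | IN={c@B1, e@B0} | OUT={a@B2, c@B1, d@B2, e@B0}
  B3: | IN={a@B2, c@B1, d@B2, e@B0} | OUT={a@B3, c@B1, d@B3, e@B0}

Merge at B1: IN[B1] = OUT[B0] = {c@B1, e@B0}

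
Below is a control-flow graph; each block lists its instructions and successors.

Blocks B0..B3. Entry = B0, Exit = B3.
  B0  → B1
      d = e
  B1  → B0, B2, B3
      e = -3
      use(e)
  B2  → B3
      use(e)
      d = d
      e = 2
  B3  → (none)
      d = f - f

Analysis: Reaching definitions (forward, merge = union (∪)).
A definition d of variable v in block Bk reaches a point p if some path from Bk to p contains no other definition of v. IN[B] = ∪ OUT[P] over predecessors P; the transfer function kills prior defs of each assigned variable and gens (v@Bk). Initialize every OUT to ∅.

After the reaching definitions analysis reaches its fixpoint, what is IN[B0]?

Answer: {d@B0, e@B1}

Derivation:
Fixpoint table:
  B0:  IN={d@B0, e@B1}  OUT={d@B0, e@B1}
  B1:  IN={d@B0, e@B1}  OUT={d@B0, e@B1}
  B2:  IN={d@B0, e@B1}  OUT={d@B2, e@B2}
  B3:  IN={d@B0, d@B2, e@B1, e@B2}  OUT={d@B3, e@B1, e@B2}

Merge at B0 (entry node, so the boundary value {} is joined with the incoming edge(s)): IN[B0] = {} ⊔ OUT[B1] = {d@B0, e@B1}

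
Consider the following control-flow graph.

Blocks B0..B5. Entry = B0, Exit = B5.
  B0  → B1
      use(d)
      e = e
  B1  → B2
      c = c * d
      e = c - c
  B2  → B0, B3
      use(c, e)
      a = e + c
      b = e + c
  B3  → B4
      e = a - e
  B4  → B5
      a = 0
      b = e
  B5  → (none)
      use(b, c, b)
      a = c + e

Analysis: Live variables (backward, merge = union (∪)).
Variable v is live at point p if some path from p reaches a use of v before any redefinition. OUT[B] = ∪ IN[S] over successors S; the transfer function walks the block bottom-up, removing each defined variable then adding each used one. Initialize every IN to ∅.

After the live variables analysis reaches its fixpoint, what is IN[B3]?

Answer: {a, c, e}

Trace:
Fixpoint table:
  B0: | IN={c, d, e} | OUT={c, d}
  B1: | IN={c, d} | OUT={c, d, e}
  B2: | IN={c, d, e} | OUT={a, c, d, e}
  B3: | IN={a, c, e} | OUT={c, e}
  B4: | IN={c, e} | OUT={b, c, e}
  B5: | IN={b, c, e} | OUT={}

Merge at B3: OUT[B3] = IN[B4] = {c, e}
Applying B3's transfer function to that OUT value gives IN[B3] (row B3 above).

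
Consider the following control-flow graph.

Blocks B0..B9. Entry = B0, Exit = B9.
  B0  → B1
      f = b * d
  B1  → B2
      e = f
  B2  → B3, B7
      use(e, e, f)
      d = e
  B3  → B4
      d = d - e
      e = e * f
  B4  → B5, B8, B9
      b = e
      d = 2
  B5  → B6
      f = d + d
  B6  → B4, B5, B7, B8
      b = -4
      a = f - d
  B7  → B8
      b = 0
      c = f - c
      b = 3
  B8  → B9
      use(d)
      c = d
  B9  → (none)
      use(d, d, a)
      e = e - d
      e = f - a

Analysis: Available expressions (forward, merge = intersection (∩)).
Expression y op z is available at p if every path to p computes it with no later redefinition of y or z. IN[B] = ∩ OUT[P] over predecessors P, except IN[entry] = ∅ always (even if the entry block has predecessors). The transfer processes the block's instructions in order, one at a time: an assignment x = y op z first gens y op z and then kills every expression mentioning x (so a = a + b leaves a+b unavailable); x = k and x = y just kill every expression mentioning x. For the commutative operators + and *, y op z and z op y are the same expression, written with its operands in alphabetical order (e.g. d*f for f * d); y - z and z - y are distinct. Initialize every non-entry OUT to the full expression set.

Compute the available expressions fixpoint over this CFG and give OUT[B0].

Answer: {b*d}

Derivation:
Per-block solution:
  B0:  IN={}  OUT={b*d}
  B1:  IN={b*d}  OUT={b*d}
  B2:  IN={b*d}  OUT={}
  B3:  IN={}  OUT={}
  B4:  IN={}  OUT={}
  B5:  IN={}  OUT={d+d}
  B6:  IN={d+d}  OUT={d+d, f-d}
  B7:  IN={}  OUT={}
  B8:  IN={}  OUT={}
  B9:  IN={}  OUT={f-a}

B0 is the boundary node: IN[B0] = {}
Applying B0's transfer function to that IN value gives OUT[B0] (row B0 above).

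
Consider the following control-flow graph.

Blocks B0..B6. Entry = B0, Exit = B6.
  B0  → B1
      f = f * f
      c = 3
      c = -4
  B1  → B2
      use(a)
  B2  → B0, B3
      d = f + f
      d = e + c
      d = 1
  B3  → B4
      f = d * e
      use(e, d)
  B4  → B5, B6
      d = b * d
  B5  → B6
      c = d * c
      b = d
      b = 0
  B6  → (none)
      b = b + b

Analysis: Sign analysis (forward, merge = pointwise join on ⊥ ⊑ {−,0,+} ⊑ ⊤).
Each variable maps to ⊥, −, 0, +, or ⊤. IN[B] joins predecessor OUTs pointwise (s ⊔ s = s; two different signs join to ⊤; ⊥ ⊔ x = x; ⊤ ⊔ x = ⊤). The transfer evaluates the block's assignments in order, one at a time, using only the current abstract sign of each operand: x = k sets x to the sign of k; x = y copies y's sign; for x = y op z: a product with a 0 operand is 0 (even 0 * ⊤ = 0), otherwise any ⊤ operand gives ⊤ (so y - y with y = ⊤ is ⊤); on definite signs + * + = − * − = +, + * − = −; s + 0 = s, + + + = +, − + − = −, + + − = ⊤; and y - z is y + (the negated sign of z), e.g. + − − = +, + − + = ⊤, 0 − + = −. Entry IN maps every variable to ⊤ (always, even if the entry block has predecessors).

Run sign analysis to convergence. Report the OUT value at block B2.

Answer: {a: ⊤, b: ⊤, c: -, d: +, e: ⊤, f: ⊤}

Working:
Converged values:
  B0:   IN=(all ⊤)   OUT={c:-; rest ⊤}
  B1:   IN={c:-; rest ⊤}   OUT={c:-; rest ⊤}
  B2:   IN={c:-; rest ⊤}   OUT={c:-, d:+; rest ⊤}
  B3:   IN={c:-, d:+; rest ⊤}   OUT={c:-, d:+; rest ⊤}
  B4:   IN={c:-, d:+; rest ⊤}   OUT={c:-; rest ⊤}
  B5:   IN={c:-; rest ⊤}   OUT={b:0; rest ⊤}
  B6:   IN=(all ⊤)   OUT=(all ⊤)

Merge at B2: IN[B2] = OUT[B1] = {a: ⊤, b: ⊤, c: -, d: ⊤, e: ⊤, f: ⊤}
Applying B2's transfer function to that IN value gives OUT[B2] (row B2 above).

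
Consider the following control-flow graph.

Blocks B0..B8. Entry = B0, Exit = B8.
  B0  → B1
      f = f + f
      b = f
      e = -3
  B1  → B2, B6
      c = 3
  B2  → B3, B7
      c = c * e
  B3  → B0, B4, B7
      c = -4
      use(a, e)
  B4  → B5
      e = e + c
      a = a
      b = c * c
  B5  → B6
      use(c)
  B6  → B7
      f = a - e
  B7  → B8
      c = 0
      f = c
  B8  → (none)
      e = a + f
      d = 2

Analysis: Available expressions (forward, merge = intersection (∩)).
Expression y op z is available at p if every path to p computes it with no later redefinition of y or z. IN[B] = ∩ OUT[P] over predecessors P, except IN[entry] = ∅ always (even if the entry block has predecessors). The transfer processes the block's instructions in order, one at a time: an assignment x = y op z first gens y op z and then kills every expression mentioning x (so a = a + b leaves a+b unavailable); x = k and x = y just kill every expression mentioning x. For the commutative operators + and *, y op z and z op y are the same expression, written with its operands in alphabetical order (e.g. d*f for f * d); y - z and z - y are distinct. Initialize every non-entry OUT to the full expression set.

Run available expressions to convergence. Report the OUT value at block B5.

Answer: {c*c}

Derivation:
Converged values:
  B0:  IN={}  OUT={}
  B1:  IN={}  OUT={}
  B2:  IN={}  OUT={}
  B3:  IN={}  OUT={}
  B4:  IN={}  OUT={c*c}
  B5:  IN={c*c}  OUT={c*c}
  B6:  IN={}  OUT={a-e}
  B7:  IN={}  OUT={}
  B8:  IN={}  OUT={a+f}

Merge at B5: IN[B5] = OUT[B4] = {c*c}
Applying B5's transfer function to that IN value gives OUT[B5] (row B5 above).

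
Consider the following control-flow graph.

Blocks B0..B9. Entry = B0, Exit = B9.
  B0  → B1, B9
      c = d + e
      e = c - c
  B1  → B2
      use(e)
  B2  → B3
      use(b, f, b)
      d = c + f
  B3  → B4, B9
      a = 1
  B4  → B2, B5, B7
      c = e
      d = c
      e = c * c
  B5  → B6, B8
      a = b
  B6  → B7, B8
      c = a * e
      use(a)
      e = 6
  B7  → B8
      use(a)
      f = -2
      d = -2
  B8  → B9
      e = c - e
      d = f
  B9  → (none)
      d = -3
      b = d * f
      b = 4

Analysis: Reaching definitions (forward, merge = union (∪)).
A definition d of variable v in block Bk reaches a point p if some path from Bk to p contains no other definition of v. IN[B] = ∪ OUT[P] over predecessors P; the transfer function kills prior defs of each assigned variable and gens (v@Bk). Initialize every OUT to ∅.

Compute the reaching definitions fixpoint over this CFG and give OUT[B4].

Answer: {a@B3, c@B4, d@B4, e@B4}

Trace:
Converged values:
  B0: | IN={} | OUT={c@B0, e@B0}
  B1: | IN={c@B0, e@B0} | OUT={c@B0, e@B0}
  B2: | IN={a@B3, c@B0, c@B4, d@B4, e@B0, e@B4} | OUT={a@B3, c@B0, c@B4, d@B2, e@B0, e@B4}
  B3: | IN={a@B3, c@B0, c@B4, d@B2, e@B0, e@B4} | OUT={a@B3, c@B0, c@B4, d@B2, e@B0, e@B4}
  B4: | IN={a@B3, c@B0, c@B4, d@B2, e@B0, e@B4} | OUT={a@B3, c@B4, d@B4, e@B4}
  B5: | IN={a@B3, c@B4, d@B4, e@B4} | OUT={a@B5, c@B4, d@B4, e@B4}
  B6: | IN={a@B5, c@B4, d@B4, e@B4} | OUT={a@B5, c@B6, d@B4, e@B6}
  B7: | IN={a@B3, a@B5, c@B4, c@B6, d@B4, e@B4, e@B6} | OUT={a@B3, a@B5, c@B4, c@B6, d@B7, e@B4, e@B6, f@B7}
  B8: | IN={a@B3, a@B5, c@B4, c@B6, d@B4, d@B7, e@B4, e@B6, f@B7} | OUT={a@B3, a@B5, c@B4, c@B6, d@B8, e@B8, f@B7}
  B9: | IN={a@B3, a@B5, c@B0, c@B4, c@B6, d@B2, d@B8, e@B0, e@B4, e@B8, f@B7} | OUT={a@B3, a@B5, b@B9, c@B0, c@B4, c@B6, d@B9, e@B0, e@B4, e@B8, f@B7}

Merge at B4: IN[B4] = OUT[B3] = {a@B3, c@B0, c@B4, d@B2, e@B0, e@B4}
Applying B4's transfer function to that IN value gives OUT[B4] (row B4 above).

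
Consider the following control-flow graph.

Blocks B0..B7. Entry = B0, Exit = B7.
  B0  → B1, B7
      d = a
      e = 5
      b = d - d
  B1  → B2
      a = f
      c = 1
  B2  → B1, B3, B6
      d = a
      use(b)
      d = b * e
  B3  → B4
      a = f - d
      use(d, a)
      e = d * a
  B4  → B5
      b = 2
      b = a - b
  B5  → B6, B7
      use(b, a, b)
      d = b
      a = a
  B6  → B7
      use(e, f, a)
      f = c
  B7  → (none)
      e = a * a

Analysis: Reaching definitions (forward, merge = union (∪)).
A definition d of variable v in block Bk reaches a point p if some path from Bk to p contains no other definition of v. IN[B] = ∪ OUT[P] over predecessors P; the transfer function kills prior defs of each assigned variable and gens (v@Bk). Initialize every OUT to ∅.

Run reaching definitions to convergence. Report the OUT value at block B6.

Fixpoint table:
  B0:   IN={}   OUT={b@B0, d@B0, e@B0}
  B1:   IN={a@B1, b@B0, c@B1, d@B0, d@B2, e@B0}   OUT={a@B1, b@B0, c@B1, d@B0, d@B2, e@B0}
  B2:   IN={a@B1, b@B0, c@B1, d@B0, d@B2, e@B0}   OUT={a@B1, b@B0, c@B1, d@B2, e@B0}
  B3:   IN={a@B1, b@B0, c@B1, d@B2, e@B0}   OUT={a@B3, b@B0, c@B1, d@B2, e@B3}
  B4:   IN={a@B3, b@B0, c@B1, d@B2, e@B3}   OUT={a@B3, b@B4, c@B1, d@B2, e@B3}
  B5:   IN={a@B3, b@B4, c@B1, d@B2, e@B3}   OUT={a@B5, b@B4, c@B1, d@B5, e@B3}
  B6:   IN={a@B1, a@B5, b@B0, b@B4, c@B1, d@B2, d@B5, e@B0, e@B3}   OUT={a@B1, a@B5, b@B0, b@B4, c@B1, d@B2, d@B5, e@B0, e@B3, f@B6}
  B7:   IN={a@B1, a@B5, b@B0, b@B4, c@B1, d@B0, d@B2, d@B5, e@B0, e@B3, f@B6}   OUT={a@B1, a@B5, b@B0, b@B4, c@B1, d@B0, d@B2, d@B5, e@B7, f@B6}

Merge at B6: IN[B6] = OUT[B2] ⊔ OUT[B5] = {a@B1, a@B5, b@B0, b@B4, c@B1, d@B2, d@B5, e@B0, e@B3}
Applying B6's transfer function to that IN value gives OUT[B6] (row B6 above).

Answer: {a@B1, a@B5, b@B0, b@B4, c@B1, d@B2, d@B5, e@B0, e@B3, f@B6}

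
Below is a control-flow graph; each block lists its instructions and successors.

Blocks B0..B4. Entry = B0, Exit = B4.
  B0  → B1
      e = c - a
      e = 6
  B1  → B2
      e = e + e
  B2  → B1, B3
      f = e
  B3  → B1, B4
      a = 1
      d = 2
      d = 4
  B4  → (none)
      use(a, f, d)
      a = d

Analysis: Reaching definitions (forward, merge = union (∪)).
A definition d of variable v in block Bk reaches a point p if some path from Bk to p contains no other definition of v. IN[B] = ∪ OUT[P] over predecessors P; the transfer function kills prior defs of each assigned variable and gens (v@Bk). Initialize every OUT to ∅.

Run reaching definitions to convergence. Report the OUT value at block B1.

Converged values:
  B0:  IN={}  OUT={e@B0}
  B1:  IN={a@B3, d@B3, e@B0, e@B1, f@B2}  OUT={a@B3, d@B3, e@B1, f@B2}
  B2:  IN={a@B3, d@B3, e@B1, f@B2}  OUT={a@B3, d@B3, e@B1, f@B2}
  B3:  IN={a@B3, d@B3, e@B1, f@B2}  OUT={a@B3, d@B3, e@B1, f@B2}
  B4:  IN={a@B3, d@B3, e@B1, f@B2}  OUT={a@B4, d@B3, e@B1, f@B2}

Merge at B1: IN[B1] = OUT[B0] ⊔ OUT[B2] ⊔ OUT[B3] = {a@B3, d@B3, e@B0, e@B1, f@B2}
Applying B1's transfer function to that IN value gives OUT[B1] (row B1 above).

Answer: {a@B3, d@B3, e@B1, f@B2}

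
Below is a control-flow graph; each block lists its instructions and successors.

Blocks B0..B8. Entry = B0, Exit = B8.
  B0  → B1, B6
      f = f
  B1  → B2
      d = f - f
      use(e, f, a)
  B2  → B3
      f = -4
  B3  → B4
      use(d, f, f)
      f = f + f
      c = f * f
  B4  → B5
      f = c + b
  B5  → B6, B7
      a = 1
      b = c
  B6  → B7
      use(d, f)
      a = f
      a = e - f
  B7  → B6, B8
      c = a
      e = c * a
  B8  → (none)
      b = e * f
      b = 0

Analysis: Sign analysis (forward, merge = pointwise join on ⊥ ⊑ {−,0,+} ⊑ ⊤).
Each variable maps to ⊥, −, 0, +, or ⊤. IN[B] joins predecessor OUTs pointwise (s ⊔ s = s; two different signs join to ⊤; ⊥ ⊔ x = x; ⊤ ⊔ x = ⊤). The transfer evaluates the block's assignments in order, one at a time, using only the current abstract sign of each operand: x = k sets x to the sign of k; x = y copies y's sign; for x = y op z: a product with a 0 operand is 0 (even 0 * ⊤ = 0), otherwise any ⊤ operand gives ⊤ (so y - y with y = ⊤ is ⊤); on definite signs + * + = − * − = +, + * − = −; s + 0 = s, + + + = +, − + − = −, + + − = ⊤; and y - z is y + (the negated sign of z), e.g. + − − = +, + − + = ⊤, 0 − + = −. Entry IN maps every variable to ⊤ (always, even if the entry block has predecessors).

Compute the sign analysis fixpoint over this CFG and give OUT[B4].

Converged values:
  B0: | IN=(all ⊤) | OUT=(all ⊤)
  B1: | IN=(all ⊤) | OUT=(all ⊤)
  B2: | IN=(all ⊤) | OUT={f:-; rest ⊤}
  B3: | IN={f:-; rest ⊤} | OUT={c:+, f:-; rest ⊤}
  B4: | IN={c:+, f:-; rest ⊤} | OUT={c:+; rest ⊤}
  B5: | IN={c:+; rest ⊤} | OUT={a:+, b:+, c:+; rest ⊤}
  B6: | IN=(all ⊤) | OUT=(all ⊤)
  B7: | IN=(all ⊤) | OUT=(all ⊤)
  B8: | IN=(all ⊤) | OUT={b:0; rest ⊤}

Merge at B4: IN[B4] = OUT[B3] = {a: ⊤, b: ⊤, c: +, d: ⊤, e: ⊤, f: -}
Applying B4's transfer function to that IN value gives OUT[B4] (row B4 above).

Answer: {a: ⊤, b: ⊤, c: +, d: ⊤, e: ⊤, f: ⊤}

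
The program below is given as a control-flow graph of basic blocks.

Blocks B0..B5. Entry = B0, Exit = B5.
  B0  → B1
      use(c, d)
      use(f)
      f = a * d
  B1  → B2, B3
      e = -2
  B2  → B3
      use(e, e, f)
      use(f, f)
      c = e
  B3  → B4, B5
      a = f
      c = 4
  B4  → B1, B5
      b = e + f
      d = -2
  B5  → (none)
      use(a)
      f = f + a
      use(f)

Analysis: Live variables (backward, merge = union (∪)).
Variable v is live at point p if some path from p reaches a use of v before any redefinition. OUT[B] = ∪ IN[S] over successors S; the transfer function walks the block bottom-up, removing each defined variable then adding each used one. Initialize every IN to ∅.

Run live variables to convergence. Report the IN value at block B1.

Answer: {f}

Working:
Fixpoint table:
  B0:  IN={a, c, d, f}  OUT={f}
  B1:  IN={f}  OUT={e, f}
  B2:  IN={e, f}  OUT={e, f}
  B3:  IN={e, f}  OUT={a, e, f}
  B4:  IN={a, e, f}  OUT={a, f}
  B5:  IN={a, f}  OUT={}

Merge at B1: OUT[B1] = IN[B2] ⊔ IN[B3] = {e, f}
Applying B1's transfer function to that OUT value gives IN[B1] (row B1 above).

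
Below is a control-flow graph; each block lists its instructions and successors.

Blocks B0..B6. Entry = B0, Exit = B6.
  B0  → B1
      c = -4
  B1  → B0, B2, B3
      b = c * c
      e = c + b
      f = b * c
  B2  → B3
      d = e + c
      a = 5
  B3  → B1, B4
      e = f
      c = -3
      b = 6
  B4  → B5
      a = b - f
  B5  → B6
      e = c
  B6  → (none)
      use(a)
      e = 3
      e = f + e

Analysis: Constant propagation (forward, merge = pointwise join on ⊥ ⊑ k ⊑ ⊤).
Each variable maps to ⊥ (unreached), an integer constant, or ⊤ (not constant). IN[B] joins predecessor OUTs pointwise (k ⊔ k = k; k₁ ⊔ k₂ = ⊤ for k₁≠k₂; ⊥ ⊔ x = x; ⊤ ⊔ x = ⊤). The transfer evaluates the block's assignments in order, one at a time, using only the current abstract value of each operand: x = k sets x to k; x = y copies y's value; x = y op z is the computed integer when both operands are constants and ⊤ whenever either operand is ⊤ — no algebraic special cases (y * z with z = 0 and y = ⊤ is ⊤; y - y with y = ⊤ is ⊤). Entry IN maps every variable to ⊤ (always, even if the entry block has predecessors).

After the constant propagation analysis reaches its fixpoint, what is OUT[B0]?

Converged values:
  B0: | IN=(all ⊤) | OUT={c:-4; rest ⊤}
  B1: | IN=(all ⊤) | OUT=(all ⊤)
  B2: | IN=(all ⊤) | OUT={a:5; rest ⊤}
  B3: | IN=(all ⊤) | OUT={b:6, c:-3; rest ⊤}
  B4: | IN={b:6, c:-3; rest ⊤} | OUT={b:6, c:-3; rest ⊤}
  B5: | IN={b:6, c:-3; rest ⊤} | OUT={b:6, c:-3, e:-3; rest ⊤}
  B6: | IN={b:6, c:-3, e:-3; rest ⊤} | OUT={b:6, c:-3; rest ⊤}

Merge at B0 (entry node, so the boundary value (all ⊤) is joined with the incoming edge(s)): IN[B0] = (all ⊤) ⊔ OUT[B1] = {a: ⊤, b: ⊤, c: ⊤, d: ⊤, e: ⊤, f: ⊤}
Applying B0's transfer function to that IN value gives OUT[B0] (row B0 above).

Answer: {a: ⊤, b: ⊤, c: -4, d: ⊤, e: ⊤, f: ⊤}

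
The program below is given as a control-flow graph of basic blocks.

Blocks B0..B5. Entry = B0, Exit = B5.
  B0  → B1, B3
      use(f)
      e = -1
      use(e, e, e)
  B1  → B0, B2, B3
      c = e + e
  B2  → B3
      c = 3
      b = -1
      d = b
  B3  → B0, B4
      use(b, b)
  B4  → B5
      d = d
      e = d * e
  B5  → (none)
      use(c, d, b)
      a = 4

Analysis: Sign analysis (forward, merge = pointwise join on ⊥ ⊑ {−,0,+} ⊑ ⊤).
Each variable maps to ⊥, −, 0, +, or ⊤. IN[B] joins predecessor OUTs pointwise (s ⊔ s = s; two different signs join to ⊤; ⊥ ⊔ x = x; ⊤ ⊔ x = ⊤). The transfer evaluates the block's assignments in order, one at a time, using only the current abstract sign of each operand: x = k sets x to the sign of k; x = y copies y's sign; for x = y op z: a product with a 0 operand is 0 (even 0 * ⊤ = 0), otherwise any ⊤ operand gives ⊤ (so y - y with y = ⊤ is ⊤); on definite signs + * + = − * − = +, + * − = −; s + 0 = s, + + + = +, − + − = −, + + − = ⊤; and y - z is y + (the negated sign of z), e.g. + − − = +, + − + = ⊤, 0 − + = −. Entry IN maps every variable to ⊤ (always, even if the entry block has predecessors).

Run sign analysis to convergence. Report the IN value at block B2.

Fixpoint table:
  B0:  IN=(all ⊤)  OUT={e:-; rest ⊤}
  B1:  IN={e:-; rest ⊤}  OUT={c:-, e:-; rest ⊤}
  B2:  IN={c:-, e:-; rest ⊤}  OUT={b:-, c:+, d:-, e:-; rest ⊤}
  B3:  IN={e:-; rest ⊤}  OUT={e:-; rest ⊤}
  B4:  IN={e:-; rest ⊤}  OUT=(all ⊤)
  B5:  IN=(all ⊤)  OUT={a:+; rest ⊤}

Merge at B2: IN[B2] = OUT[B1] = {a: ⊤, b: ⊤, c: -, d: ⊤, e: -, f: ⊤}

Answer: {a: ⊤, b: ⊤, c: -, d: ⊤, e: -, f: ⊤}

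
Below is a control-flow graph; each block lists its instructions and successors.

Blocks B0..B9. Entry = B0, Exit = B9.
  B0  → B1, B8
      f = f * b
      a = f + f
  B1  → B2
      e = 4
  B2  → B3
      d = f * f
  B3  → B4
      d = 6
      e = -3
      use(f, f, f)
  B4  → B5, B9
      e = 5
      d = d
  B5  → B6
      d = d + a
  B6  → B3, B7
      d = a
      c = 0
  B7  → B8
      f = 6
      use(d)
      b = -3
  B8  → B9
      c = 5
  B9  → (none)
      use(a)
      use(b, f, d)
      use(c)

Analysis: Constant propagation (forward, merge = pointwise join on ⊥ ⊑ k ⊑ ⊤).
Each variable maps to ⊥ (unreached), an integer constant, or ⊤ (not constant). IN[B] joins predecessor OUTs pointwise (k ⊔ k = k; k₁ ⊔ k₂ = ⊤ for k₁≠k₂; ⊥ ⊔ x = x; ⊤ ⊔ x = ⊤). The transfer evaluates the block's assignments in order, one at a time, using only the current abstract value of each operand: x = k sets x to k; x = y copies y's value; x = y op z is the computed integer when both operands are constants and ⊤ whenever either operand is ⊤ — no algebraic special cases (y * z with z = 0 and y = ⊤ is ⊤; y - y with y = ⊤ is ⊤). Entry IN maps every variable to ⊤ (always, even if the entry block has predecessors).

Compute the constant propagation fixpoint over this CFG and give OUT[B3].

Answer: {a: ⊤, b: ⊤, c: ⊤, d: 6, e: -3, f: ⊤}

Derivation:
Per-block solution:
  B0: | IN=(all ⊤) | OUT=(all ⊤)
  B1: | IN=(all ⊤) | OUT={e:4; rest ⊤}
  B2: | IN={e:4; rest ⊤} | OUT={e:4; rest ⊤}
  B3: | IN=(all ⊤) | OUT={d:6, e:-3; rest ⊤}
  B4: | IN={d:6, e:-3; rest ⊤} | OUT={d:6, e:5; rest ⊤}
  B5: | IN={d:6, e:5; rest ⊤} | OUT={e:5; rest ⊤}
  B6: | IN={e:5; rest ⊤} | OUT={c:0, e:5; rest ⊤}
  B7: | IN={c:0, e:5; rest ⊤} | OUT={b:-3, c:0, e:5, f:6; rest ⊤}
  B8: | IN=(all ⊤) | OUT={c:5; rest ⊤}
  B9: | IN=(all ⊤) | OUT=(all ⊤)

Merge at B3: IN[B3] = OUT[B2] ⊔ OUT[B6] = {a: ⊤, b: ⊤, c: ⊤, d: ⊤, e: ⊤, f: ⊤}
Applying B3's transfer function to that IN value gives OUT[B3] (row B3 above).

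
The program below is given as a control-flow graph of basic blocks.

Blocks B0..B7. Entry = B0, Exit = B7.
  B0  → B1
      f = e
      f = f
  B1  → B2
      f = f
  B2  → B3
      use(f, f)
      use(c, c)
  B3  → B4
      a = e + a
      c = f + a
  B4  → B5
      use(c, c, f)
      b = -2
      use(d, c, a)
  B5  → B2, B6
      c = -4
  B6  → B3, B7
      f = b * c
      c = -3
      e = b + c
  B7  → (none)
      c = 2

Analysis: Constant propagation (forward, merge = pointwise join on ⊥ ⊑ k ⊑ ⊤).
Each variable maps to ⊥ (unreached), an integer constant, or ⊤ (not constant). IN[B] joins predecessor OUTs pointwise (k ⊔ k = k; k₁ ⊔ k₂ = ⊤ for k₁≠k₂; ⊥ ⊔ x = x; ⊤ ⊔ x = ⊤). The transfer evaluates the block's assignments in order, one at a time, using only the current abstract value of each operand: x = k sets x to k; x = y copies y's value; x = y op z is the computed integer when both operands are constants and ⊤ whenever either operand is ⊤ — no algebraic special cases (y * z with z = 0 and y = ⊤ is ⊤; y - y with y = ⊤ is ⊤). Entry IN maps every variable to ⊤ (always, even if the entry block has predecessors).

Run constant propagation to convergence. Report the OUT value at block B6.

Converged values:
  B0: | IN=(all ⊤) | OUT=(all ⊤)
  B1: | IN=(all ⊤) | OUT=(all ⊤)
  B2: | IN=(all ⊤) | OUT=(all ⊤)
  B3: | IN=(all ⊤) | OUT=(all ⊤)
  B4: | IN=(all ⊤) | OUT={b:-2; rest ⊤}
  B5: | IN={b:-2; rest ⊤} | OUT={b:-2, c:-4; rest ⊤}
  B6: | IN={b:-2, c:-4; rest ⊤} | OUT={b:-2, c:-3, e:-5, f:8; rest ⊤}
  B7: | IN={b:-2, c:-3, e:-5, f:8; rest ⊤} | OUT={b:-2, c:2, e:-5, f:8; rest ⊤}

Merge at B6: IN[B6] = OUT[B5] = {a: ⊤, b: -2, c: -4, d: ⊤, e: ⊤, f: ⊤}
Applying B6's transfer function to that IN value gives OUT[B6] (row B6 above).

Answer: {a: ⊤, b: -2, c: -3, d: ⊤, e: -5, f: 8}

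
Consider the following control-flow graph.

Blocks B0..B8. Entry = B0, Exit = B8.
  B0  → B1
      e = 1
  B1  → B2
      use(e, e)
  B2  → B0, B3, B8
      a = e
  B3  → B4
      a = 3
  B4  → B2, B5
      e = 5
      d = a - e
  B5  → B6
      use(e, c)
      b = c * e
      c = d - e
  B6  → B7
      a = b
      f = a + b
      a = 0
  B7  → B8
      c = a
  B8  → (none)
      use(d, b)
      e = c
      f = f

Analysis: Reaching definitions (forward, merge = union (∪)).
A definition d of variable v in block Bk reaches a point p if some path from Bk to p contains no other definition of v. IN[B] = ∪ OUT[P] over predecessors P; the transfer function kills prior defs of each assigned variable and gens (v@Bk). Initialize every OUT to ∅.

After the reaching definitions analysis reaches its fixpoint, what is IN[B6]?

Answer: {a@B3, b@B5, c@B5, d@B4, e@B4}

Working:
Per-block solution:
  B0:  IN={a@B2, d@B4, e@B0, e@B4}  OUT={a@B2, d@B4, e@B0}
  B1:  IN={a@B2, d@B4, e@B0}  OUT={a@B2, d@B4, e@B0}
  B2:  IN={a@B2, a@B3, d@B4, e@B0, e@B4}  OUT={a@B2, d@B4, e@B0, e@B4}
  B3:  IN={a@B2, d@B4, e@B0, e@B4}  OUT={a@B3, d@B4, e@B0, e@B4}
  B4:  IN={a@B3, d@B4, e@B0, e@B4}  OUT={a@B3, d@B4, e@B4}
  B5:  IN={a@B3, d@B4, e@B4}  OUT={a@B3, b@B5, c@B5, d@B4, e@B4}
  B6:  IN={a@B3, b@B5, c@B5, d@B4, e@B4}  OUT={a@B6, b@B5, c@B5, d@B4, e@B4, f@B6}
  B7:  IN={a@B6, b@B5, c@B5, d@B4, e@B4, f@B6}  OUT={a@B6, b@B5, c@B7, d@B4, e@B4, f@B6}
  B8:  IN={a@B2, a@B6, b@B5, c@B7, d@B4, e@B0, e@B4, f@B6}  OUT={a@B2, a@B6, b@B5, c@B7, d@B4, e@B8, f@B8}

Merge at B6: IN[B6] = OUT[B5] = {a@B3, b@B5, c@B5, d@B4, e@B4}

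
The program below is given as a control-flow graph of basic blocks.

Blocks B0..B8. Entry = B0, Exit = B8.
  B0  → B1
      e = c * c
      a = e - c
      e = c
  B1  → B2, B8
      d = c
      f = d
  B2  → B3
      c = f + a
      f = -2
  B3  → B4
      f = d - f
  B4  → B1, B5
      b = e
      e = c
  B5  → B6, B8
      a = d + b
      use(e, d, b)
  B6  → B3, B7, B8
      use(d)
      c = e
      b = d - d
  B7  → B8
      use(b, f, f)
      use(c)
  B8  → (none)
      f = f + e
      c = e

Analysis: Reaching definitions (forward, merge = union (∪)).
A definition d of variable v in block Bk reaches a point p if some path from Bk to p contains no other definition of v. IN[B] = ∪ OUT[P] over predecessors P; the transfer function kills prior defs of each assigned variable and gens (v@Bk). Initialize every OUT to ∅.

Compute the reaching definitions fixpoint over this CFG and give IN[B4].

Answer: {a@B0, a@B5, b@B4, b@B6, c@B2, c@B6, d@B1, e@B0, e@B4, f@B3}

Working:
Converged values:
  B0: | IN={} | OUT={a@B0, e@B0}
  B1: | IN={a@B0, a@B5, b@B4, c@B2, c@B6, d@B1, e@B0, e@B4, f@B3} | OUT={a@B0, a@B5, b@B4, c@B2, c@B6, d@B1, e@B0, e@B4, f@B1}
  B2: | IN={a@B0, a@B5, b@B4, c@B2, c@B6, d@B1, e@B0, e@B4, f@B1} | OUT={a@B0, a@B5, b@B4, c@B2, d@B1, e@B0, e@B4, f@B2}
  B3: | IN={a@B0, a@B5, b@B4, b@B6, c@B2, c@B6, d@B1, e@B0, e@B4, f@B2, f@B3} | OUT={a@B0, a@B5, b@B4, b@B6, c@B2, c@B6, d@B1, e@B0, e@B4, f@B3}
  B4: | IN={a@B0, a@B5, b@B4, b@B6, c@B2, c@B6, d@B1, e@B0, e@B4, f@B3} | OUT={a@B0, a@B5, b@B4, c@B2, c@B6, d@B1, e@B4, f@B3}
  B5: | IN={a@B0, a@B5, b@B4, c@B2, c@B6, d@B1, e@B4, f@B3} | OUT={a@B5, b@B4, c@B2, c@B6, d@B1, e@B4, f@B3}
  B6: | IN={a@B5, b@B4, c@B2, c@B6, d@B1, e@B4, f@B3} | OUT={a@B5, b@B6, c@B6, d@B1, e@B4, f@B3}
  B7: | IN={a@B5, b@B6, c@B6, d@B1, e@B4, f@B3} | OUT={a@B5, b@B6, c@B6, d@B1, e@B4, f@B3}
  B8: | IN={a@B0, a@B5, b@B4, b@B6, c@B2, c@B6, d@B1, e@B0, e@B4, f@B1, f@B3} | OUT={a@B0, a@B5, b@B4, b@B6, c@B8, d@B1, e@B0, e@B4, f@B8}

Merge at B4: IN[B4] = OUT[B3] = {a@B0, a@B5, b@B4, b@B6, c@B2, c@B6, d@B1, e@B0, e@B4, f@B3}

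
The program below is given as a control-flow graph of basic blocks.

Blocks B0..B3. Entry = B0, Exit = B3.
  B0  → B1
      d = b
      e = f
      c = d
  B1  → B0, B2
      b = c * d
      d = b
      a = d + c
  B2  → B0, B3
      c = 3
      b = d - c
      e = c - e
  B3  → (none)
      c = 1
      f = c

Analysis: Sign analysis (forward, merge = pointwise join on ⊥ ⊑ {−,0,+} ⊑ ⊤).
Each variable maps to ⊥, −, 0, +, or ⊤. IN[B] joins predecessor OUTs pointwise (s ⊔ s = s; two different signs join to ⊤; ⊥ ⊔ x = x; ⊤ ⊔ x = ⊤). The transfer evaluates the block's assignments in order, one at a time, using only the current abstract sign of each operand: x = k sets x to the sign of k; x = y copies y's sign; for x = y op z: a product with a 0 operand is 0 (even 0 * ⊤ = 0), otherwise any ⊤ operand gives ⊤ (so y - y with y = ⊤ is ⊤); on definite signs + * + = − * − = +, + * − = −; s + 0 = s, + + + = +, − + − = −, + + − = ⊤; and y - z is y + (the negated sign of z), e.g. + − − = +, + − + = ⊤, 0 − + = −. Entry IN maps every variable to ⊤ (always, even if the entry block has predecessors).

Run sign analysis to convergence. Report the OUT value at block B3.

Answer: {a: ⊤, b: ⊤, c: +, d: ⊤, e: ⊤, f: +}

Trace:
Converged values:
  B0:  IN=(all ⊤)  OUT=(all ⊤)
  B1:  IN=(all ⊤)  OUT=(all ⊤)
  B2:  IN=(all ⊤)  OUT={c:+; rest ⊤}
  B3:  IN={c:+; rest ⊤}  OUT={c:+, f:+; rest ⊤}

Merge at B3: IN[B3] = OUT[B2] = {a: ⊤, b: ⊤, c: +, d: ⊤, e: ⊤, f: ⊤}
Applying B3's transfer function to that IN value gives OUT[B3] (row B3 above).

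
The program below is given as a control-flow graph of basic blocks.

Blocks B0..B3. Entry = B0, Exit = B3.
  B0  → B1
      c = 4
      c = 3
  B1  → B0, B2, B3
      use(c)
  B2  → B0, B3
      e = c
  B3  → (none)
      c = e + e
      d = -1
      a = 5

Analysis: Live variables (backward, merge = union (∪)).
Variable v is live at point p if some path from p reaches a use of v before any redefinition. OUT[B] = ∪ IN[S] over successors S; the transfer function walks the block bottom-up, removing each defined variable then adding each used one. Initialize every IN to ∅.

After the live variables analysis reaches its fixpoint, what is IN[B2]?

Fixpoint table:
  B0:   IN={e}   OUT={c, e}
  B1:   IN={c, e}   OUT={c, e}
  B2:   IN={c}   OUT={e}
  B3:   IN={e}   OUT={}

Merge at B2: OUT[B2] = IN[B0] ⊔ IN[B3] = {e}
Applying B2's transfer function to that OUT value gives IN[B2] (row B2 above).

Answer: {c}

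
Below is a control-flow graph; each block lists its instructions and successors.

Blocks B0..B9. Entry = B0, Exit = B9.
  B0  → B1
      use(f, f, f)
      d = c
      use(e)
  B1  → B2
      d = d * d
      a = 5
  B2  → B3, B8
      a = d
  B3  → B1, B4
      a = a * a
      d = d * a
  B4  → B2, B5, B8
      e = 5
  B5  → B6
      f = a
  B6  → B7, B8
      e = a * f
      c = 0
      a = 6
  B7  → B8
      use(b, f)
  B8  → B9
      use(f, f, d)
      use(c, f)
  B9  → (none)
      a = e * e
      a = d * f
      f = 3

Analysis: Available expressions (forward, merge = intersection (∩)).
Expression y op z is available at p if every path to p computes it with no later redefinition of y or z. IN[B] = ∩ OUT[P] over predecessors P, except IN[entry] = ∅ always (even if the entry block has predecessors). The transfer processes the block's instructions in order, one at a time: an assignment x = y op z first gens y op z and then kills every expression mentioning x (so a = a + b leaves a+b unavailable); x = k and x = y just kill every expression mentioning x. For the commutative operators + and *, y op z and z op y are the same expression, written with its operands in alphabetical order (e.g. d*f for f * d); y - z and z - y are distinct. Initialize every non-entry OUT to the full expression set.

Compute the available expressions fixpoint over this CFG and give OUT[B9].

Per-block solution:
  B0:   IN={}   OUT={}
  B1:   IN={}   OUT={}
  B2:   IN={}   OUT={}
  B3:   IN={}   OUT={}
  B4:   IN={}   OUT={}
  B5:   IN={}   OUT={}
  B6:   IN={}   OUT={}
  B7:   IN={}   OUT={}
  B8:   IN={}   OUT={}
  B9:   IN={}   OUT={e*e}

Merge at B9: IN[B9] = OUT[B8] = {}
Applying B9's transfer function to that IN value gives OUT[B9] (row B9 above).

Answer: {e*e}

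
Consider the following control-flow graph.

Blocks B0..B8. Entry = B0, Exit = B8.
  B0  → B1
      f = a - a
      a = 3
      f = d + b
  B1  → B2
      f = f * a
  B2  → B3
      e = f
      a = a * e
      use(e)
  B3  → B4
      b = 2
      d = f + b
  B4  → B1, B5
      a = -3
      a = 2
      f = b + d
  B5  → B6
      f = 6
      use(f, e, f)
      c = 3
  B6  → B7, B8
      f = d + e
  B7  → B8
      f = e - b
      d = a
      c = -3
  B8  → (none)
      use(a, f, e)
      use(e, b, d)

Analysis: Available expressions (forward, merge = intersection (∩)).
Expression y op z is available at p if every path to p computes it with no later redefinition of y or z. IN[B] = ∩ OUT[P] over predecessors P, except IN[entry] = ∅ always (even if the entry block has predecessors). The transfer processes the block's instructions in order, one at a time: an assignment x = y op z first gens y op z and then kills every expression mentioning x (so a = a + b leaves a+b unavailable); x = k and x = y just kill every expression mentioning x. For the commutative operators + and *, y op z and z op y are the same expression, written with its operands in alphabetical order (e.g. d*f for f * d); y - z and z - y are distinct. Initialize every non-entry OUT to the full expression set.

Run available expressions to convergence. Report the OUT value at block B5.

Answer: {b+d}

Working:
Fixpoint table:
  B0: | IN={} | OUT={b+d}
  B1: | IN={b+d} | OUT={b+d}
  B2: | IN={b+d} | OUT={b+d}
  B3: | IN={b+d} | OUT={b+f}
  B4: | IN={b+f} | OUT={b+d}
  B5: | IN={b+d} | OUT={b+d}
  B6: | IN={b+d} | OUT={b+d, d+e}
  B7: | IN={b+d, d+e} | OUT={e-b}
  B8: | IN={} | OUT={}

Merge at B5: IN[B5] = OUT[B4] = {b+d}
Applying B5's transfer function to that IN value gives OUT[B5] (row B5 above).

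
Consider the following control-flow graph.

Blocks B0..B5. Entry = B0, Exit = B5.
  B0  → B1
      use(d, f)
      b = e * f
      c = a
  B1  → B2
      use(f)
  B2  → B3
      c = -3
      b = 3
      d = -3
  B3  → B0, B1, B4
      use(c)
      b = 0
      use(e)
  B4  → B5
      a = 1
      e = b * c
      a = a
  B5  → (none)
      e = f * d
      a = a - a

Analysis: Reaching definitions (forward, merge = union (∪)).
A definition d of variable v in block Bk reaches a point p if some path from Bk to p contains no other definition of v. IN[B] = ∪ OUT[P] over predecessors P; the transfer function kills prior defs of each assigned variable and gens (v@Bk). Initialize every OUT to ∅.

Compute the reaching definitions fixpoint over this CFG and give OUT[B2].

Answer: {b@B2, c@B2, d@B2}

Trace:
Fixpoint table:
  B0:   IN={b@B3, c@B2, d@B2}   OUT={b@B0, c@B0, d@B2}
  B1:   IN={b@B0, b@B3, c@B0, c@B2, d@B2}   OUT={b@B0, b@B3, c@B0, c@B2, d@B2}
  B2:   IN={b@B0, b@B3, c@B0, c@B2, d@B2}   OUT={b@B2, c@B2, d@B2}
  B3:   IN={b@B2, c@B2, d@B2}   OUT={b@B3, c@B2, d@B2}
  B4:   IN={b@B3, c@B2, d@B2}   OUT={a@B4, b@B3, c@B2, d@B2, e@B4}
  B5:   IN={a@B4, b@B3, c@B2, d@B2, e@B4}   OUT={a@B5, b@B3, c@B2, d@B2, e@B5}

Merge at B2: IN[B2] = OUT[B1] = {b@B0, b@B3, c@B0, c@B2, d@B2}
Applying B2's transfer function to that IN value gives OUT[B2] (row B2 above).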